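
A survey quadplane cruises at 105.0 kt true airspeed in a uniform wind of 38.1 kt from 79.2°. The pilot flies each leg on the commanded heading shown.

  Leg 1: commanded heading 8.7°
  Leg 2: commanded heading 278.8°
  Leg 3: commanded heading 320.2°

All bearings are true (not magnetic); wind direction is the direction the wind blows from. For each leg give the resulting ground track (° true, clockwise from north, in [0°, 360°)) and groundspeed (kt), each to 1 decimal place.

Leg 1: heading 8.7°; drift -21.3° → track 347.4°, groundspeed 99.0 kt
Leg 2: heading 278.8°; drift -5.2° → track 273.6°, groundspeed 141.5 kt
Leg 3: heading 320.2°; drift -15.1° → track 305.1°, groundspeed 127.9 kt

Leg 1: track=347.4°, groundspeed=99.0 kt
Leg 2: track=273.6°, groundspeed=141.5 kt
Leg 3: track=305.1°, groundspeed=127.9 kt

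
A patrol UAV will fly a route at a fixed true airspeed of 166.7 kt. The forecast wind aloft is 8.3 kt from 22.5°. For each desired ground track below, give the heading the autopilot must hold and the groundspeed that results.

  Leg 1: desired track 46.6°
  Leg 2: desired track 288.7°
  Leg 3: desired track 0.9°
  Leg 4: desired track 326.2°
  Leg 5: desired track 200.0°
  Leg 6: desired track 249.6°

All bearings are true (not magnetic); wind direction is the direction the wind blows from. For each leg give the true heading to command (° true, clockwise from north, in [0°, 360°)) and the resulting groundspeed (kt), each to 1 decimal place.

Leg 1: desired track 46.6°; wind correction -1.2° → command heading 45.4°, groundspeed 159.1 kt
Leg 2: desired track 288.7°; wind correction +2.8° → command heading 291.5°, groundspeed 167.0 kt
Leg 3: desired track 0.9°; wind correction +1.1° → command heading 2.0°, groundspeed 159.0 kt
Leg 4: desired track 326.2°; wind correction +2.4° → command heading 328.6°, groundspeed 162.0 kt
Leg 5: desired track 200.0°; wind correction -0.1° → command heading 199.9°, groundspeed 175.0 kt
Leg 6: desired track 249.6°; wind correction +2.1° → command heading 251.7°, groundspeed 172.2 kt

Leg 1: heading=45.4°, groundspeed=159.1 kt
Leg 2: heading=291.5°, groundspeed=167.0 kt
Leg 3: heading=2.0°, groundspeed=159.0 kt
Leg 4: heading=328.6°, groundspeed=162.0 kt
Leg 5: heading=199.9°, groundspeed=175.0 kt
Leg 6: heading=251.7°, groundspeed=172.2 kt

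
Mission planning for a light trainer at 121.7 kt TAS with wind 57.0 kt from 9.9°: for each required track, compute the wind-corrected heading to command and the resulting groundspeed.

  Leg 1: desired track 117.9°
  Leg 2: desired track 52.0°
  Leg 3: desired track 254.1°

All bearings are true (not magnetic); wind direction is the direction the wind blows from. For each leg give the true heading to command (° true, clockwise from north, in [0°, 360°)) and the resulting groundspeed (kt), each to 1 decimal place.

Leg 1: desired track 117.9°; wind correction -26.5° → command heading 91.4°, groundspeed 126.6 kt
Leg 2: desired track 52.0°; wind correction -18.3° → command heading 33.7°, groundspeed 73.3 kt
Leg 3: desired track 254.1°; wind correction +24.9° → command heading 279.0°, groundspeed 135.2 kt

Leg 1: heading=91.4°, groundspeed=126.6 kt
Leg 2: heading=33.7°, groundspeed=73.3 kt
Leg 3: heading=279.0°, groundspeed=135.2 kt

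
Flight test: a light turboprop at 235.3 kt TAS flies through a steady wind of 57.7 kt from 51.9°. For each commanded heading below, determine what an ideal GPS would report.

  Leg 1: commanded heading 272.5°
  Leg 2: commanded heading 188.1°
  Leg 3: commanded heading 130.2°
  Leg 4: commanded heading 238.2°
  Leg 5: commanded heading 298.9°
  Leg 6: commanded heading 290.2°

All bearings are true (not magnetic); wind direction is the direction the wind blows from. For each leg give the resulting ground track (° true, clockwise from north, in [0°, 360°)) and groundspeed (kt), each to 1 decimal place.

Leg 1: track=264.8°, groundspeed=281.6 kt
Leg 2: track=196.3°, groundspeed=279.8 kt
Leg 3: track=144.4°, groundspeed=230.6 kt
Leg 4: track=237.0°, groundspeed=292.7 kt
Leg 5: track=287.3°, groundspeed=263.3 kt
Leg 6: track=279.7°, groundspeed=270.1 kt

Leg 1: heading 272.5°; drift -7.7° → track 264.8°, groundspeed 281.6 kt
Leg 2: heading 188.1°; drift +8.2° → track 196.3°, groundspeed 279.8 kt
Leg 3: heading 130.2°; drift +14.2° → track 144.4°, groundspeed 230.6 kt
Leg 4: heading 238.2°; drift -1.2° → track 237.0°, groundspeed 292.7 kt
Leg 5: heading 298.9°; drift -11.6° → track 287.3°, groundspeed 263.3 kt
Leg 6: heading 290.2°; drift -10.5° → track 279.7°, groundspeed 270.1 kt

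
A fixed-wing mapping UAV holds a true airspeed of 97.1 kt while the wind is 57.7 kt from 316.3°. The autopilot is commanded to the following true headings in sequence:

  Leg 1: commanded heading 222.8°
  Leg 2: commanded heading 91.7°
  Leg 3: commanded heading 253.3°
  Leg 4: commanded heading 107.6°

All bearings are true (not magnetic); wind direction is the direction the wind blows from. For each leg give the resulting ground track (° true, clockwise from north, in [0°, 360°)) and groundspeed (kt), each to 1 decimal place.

Leg 1: track=193.0°, groundspeed=115.9 kt
Leg 2: track=108.0°, groundspeed=144.0 kt
Leg 3: track=217.4°, groundspeed=87.6 kt
Leg 4: track=118.2°, groundspeed=150.3 kt

Leg 1: heading 222.8°; drift -29.8° → track 193.0°, groundspeed 115.9 kt
Leg 2: heading 91.7°; drift +16.3° → track 108.0°, groundspeed 144.0 kt
Leg 3: heading 253.3°; drift -35.9° → track 217.4°, groundspeed 87.6 kt
Leg 4: heading 107.6°; drift +10.6° → track 118.2°, groundspeed 150.3 kt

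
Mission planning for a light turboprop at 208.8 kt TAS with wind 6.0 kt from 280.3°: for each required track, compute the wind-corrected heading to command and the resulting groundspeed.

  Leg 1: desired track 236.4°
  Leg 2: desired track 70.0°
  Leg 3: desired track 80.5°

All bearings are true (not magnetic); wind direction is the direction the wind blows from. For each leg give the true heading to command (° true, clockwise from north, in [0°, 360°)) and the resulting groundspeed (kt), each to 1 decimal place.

Leg 1: desired track 236.4°; wind correction +1.1° → command heading 237.5°, groundspeed 204.4 kt
Leg 2: desired track 70.0°; wind correction -0.8° → command heading 69.2°, groundspeed 214.0 kt
Leg 3: desired track 80.5°; wind correction -0.6° → command heading 79.9°, groundspeed 214.4 kt

Leg 1: heading=237.5°, groundspeed=204.4 kt
Leg 2: heading=69.2°, groundspeed=214.0 kt
Leg 3: heading=79.9°, groundspeed=214.4 kt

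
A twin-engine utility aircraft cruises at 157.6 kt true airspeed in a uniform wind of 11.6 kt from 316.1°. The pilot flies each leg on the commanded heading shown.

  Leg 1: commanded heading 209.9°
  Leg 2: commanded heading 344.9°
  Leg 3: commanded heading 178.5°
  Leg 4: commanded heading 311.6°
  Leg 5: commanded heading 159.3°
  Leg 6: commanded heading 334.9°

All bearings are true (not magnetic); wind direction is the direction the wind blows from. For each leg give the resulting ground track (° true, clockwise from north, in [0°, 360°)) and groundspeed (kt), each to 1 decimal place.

Leg 1: heading 209.9°; drift -4.0° → track 205.9°, groundspeed 161.2 kt
Leg 2: heading 344.9°; drift +2.2° → track 347.1°, groundspeed 147.5 kt
Leg 3: heading 178.5°; drift -2.7° → track 175.8°, groundspeed 166.4 kt
Leg 4: heading 311.6°; drift -0.4° → track 311.2°, groundspeed 146.0 kt
Leg 5: heading 159.3°; drift -1.6° → track 157.7°, groundspeed 168.3 kt
Leg 6: heading 334.9°; drift +1.5° → track 336.4°, groundspeed 146.7 kt

Leg 1: track=205.9°, groundspeed=161.2 kt
Leg 2: track=347.1°, groundspeed=147.5 kt
Leg 3: track=175.8°, groundspeed=166.4 kt
Leg 4: track=311.2°, groundspeed=146.0 kt
Leg 5: track=157.7°, groundspeed=168.3 kt
Leg 6: track=336.4°, groundspeed=146.7 kt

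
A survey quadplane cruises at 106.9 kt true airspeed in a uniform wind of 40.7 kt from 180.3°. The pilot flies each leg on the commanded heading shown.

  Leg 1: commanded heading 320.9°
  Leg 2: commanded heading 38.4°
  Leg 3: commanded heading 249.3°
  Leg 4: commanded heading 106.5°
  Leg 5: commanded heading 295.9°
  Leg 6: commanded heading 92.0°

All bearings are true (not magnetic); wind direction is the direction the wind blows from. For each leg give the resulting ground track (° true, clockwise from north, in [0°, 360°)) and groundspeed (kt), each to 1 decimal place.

Leg 1: heading 320.9°; drift +10.6° → track 331.5°, groundspeed 140.7 kt
Leg 2: heading 38.4°; drift -10.2° → track 28.2°, groundspeed 141.2 kt
Leg 3: heading 249.3°; drift +22.4° → track 271.7°, groundspeed 99.8 kt
Leg 4: heading 106.5°; drift -22.2° → track 84.3°, groundspeed 103.2 kt
Leg 5: heading 295.9°; drift +16.4° → track 312.3°, groundspeed 129.8 kt
Leg 6: heading 92.0°; drift -21.1° → track 70.9°, groundspeed 113.3 kt

Leg 1: track=331.5°, groundspeed=140.7 kt
Leg 2: track=28.2°, groundspeed=141.2 kt
Leg 3: track=271.7°, groundspeed=99.8 kt
Leg 4: track=84.3°, groundspeed=103.2 kt
Leg 5: track=312.3°, groundspeed=129.8 kt
Leg 6: track=70.9°, groundspeed=113.3 kt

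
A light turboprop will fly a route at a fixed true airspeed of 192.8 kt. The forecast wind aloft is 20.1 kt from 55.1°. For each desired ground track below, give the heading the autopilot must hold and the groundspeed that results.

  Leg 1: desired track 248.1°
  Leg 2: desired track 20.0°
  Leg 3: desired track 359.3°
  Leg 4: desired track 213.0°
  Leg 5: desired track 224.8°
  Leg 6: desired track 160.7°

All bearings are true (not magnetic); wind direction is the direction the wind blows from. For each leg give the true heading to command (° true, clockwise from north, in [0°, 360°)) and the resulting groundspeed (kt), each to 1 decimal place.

Leg 1: desired track 248.1°; wind correction +1.3° → command heading 249.4°, groundspeed 212.3 kt
Leg 2: desired track 20.0°; wind correction +3.4° → command heading 23.4°, groundspeed 176.0 kt
Leg 3: desired track 359.3°; wind correction +4.9° → command heading 4.2°, groundspeed 180.8 kt
Leg 4: desired track 213.0°; wind correction -2.2° → command heading 210.8°, groundspeed 211.3 kt
Leg 5: desired track 224.8°; wind correction -1.1° → command heading 223.7°, groundspeed 212.5 kt
Leg 6: desired track 160.7°; wind correction -5.8° → command heading 154.9°, groundspeed 197.2 kt

Leg 1: heading=249.4°, groundspeed=212.3 kt
Leg 2: heading=23.4°, groundspeed=176.0 kt
Leg 3: heading=4.2°, groundspeed=180.8 kt
Leg 4: heading=210.8°, groundspeed=211.3 kt
Leg 5: heading=223.7°, groundspeed=212.5 kt
Leg 6: heading=154.9°, groundspeed=197.2 kt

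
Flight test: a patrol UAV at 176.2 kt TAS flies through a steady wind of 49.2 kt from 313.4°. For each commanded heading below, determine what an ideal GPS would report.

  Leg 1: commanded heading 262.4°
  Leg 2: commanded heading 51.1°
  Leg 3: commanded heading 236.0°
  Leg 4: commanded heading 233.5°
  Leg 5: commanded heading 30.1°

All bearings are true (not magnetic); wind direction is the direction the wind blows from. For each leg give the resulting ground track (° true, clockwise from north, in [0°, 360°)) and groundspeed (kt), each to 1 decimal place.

Leg 1: track=247.7°, groundspeed=150.2 kt
Leg 2: track=66.0°, groundspeed=189.2 kt
Leg 3: track=219.8°, groundspeed=172.3 kt
Leg 4: track=217.4°, groundspeed=174.4 kt
Leg 5: track=46.3°, groundspeed=171.7 kt

Leg 1: heading 262.4°; drift -14.7° → track 247.7°, groundspeed 150.2 kt
Leg 2: heading 51.1°; drift +14.9° → track 66.0°, groundspeed 189.2 kt
Leg 3: heading 236.0°; drift -16.2° → track 219.8°, groundspeed 172.3 kt
Leg 4: heading 233.5°; drift -16.1° → track 217.4°, groundspeed 174.4 kt
Leg 5: heading 30.1°; drift +16.2° → track 46.3°, groundspeed 171.7 kt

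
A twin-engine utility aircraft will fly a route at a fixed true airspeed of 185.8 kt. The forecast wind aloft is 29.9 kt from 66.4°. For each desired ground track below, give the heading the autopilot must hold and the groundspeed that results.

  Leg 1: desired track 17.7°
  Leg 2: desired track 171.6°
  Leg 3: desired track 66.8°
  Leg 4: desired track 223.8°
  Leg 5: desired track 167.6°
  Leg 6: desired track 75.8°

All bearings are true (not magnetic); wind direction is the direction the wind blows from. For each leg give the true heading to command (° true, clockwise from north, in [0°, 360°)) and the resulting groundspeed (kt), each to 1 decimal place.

Leg 1: heading=24.6°, groundspeed=164.7 kt
Leg 2: heading=162.7°, groundspeed=191.4 kt
Leg 3: heading=66.7°, groundspeed=155.9 kt
Leg 4: heading=220.3°, groundspeed=213.0 kt
Leg 5: heading=158.5°, groundspeed=189.3 kt
Leg 6: heading=74.3°, groundspeed=156.2 kt

Leg 1: desired track 17.7°; wind correction +6.9° → command heading 24.6°, groundspeed 164.7 kt
Leg 2: desired track 171.6°; wind correction -8.9° → command heading 162.7°, groundspeed 191.4 kt
Leg 3: desired track 66.8°; wind correction -0.1° → command heading 66.7°, groundspeed 155.9 kt
Leg 4: desired track 223.8°; wind correction -3.5° → command heading 220.3°, groundspeed 213.0 kt
Leg 5: desired track 167.6°; wind correction -9.1° → command heading 158.5°, groundspeed 189.3 kt
Leg 6: desired track 75.8°; wind correction -1.5° → command heading 74.3°, groundspeed 156.2 kt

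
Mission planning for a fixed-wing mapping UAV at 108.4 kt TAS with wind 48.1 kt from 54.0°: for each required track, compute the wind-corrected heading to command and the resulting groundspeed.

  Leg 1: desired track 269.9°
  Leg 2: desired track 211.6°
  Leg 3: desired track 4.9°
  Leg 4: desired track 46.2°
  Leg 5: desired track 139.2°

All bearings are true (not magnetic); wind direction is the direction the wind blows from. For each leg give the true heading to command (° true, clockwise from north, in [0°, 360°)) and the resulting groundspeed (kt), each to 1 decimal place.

Leg 1: desired track 269.9°; wind correction +15.1° → command heading 285.0°, groundspeed 143.6 kt
Leg 2: desired track 211.6°; wind correction -9.7° → command heading 201.9°, groundspeed 151.3 kt
Leg 3: desired track 4.9°; wind correction +19.6° → command heading 24.5°, groundspeed 70.6 kt
Leg 4: desired track 46.2°; wind correction +3.5° → command heading 49.7°, groundspeed 60.5 kt
Leg 5: desired track 139.2°; wind correction -26.2° → command heading 113.0°, groundspeed 93.2 kt

Leg 1: heading=285.0°, groundspeed=143.6 kt
Leg 2: heading=201.9°, groundspeed=151.3 kt
Leg 3: heading=24.5°, groundspeed=70.6 kt
Leg 4: heading=49.7°, groundspeed=60.5 kt
Leg 5: heading=113.0°, groundspeed=93.2 kt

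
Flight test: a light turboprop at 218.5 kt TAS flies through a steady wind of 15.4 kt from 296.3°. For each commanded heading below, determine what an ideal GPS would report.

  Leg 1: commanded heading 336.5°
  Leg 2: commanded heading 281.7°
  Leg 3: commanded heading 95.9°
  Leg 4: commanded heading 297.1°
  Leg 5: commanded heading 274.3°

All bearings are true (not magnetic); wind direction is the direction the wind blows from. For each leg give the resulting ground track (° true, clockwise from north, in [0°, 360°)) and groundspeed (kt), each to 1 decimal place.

Leg 1: heading 336.5°; drift +2.8° → track 339.3°, groundspeed 207.0 kt
Leg 2: heading 281.7°; drift -1.1° → track 280.6°, groundspeed 203.6 kt
Leg 3: heading 95.9°; drift +1.3° → track 97.2°, groundspeed 233.0 kt
Leg 4: heading 297.1°; drift +0.1° → track 297.2°, groundspeed 203.1 kt
Leg 5: heading 274.3°; drift -1.6° → track 272.7°, groundspeed 204.3 kt

Leg 1: track=339.3°, groundspeed=207.0 kt
Leg 2: track=280.6°, groundspeed=203.6 kt
Leg 3: track=97.2°, groundspeed=233.0 kt
Leg 4: track=297.2°, groundspeed=203.1 kt
Leg 5: track=272.7°, groundspeed=204.3 kt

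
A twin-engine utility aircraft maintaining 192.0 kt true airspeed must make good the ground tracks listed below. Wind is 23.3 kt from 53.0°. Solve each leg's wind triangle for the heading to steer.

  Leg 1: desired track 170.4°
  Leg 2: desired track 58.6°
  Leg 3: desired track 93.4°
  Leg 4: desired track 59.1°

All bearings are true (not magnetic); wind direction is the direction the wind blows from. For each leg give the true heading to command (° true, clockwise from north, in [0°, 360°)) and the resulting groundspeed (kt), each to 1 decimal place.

Leg 1: desired track 170.4°; wind correction -6.2° → command heading 164.2°, groundspeed 201.6 kt
Leg 2: desired track 58.6°; wind correction -0.7° → command heading 57.9°, groundspeed 168.8 kt
Leg 3: desired track 93.4°; wind correction -4.5° → command heading 88.9°, groundspeed 173.7 kt
Leg 4: desired track 59.1°; wind correction -0.7° → command heading 58.4°, groundspeed 168.8 kt

Leg 1: heading=164.2°, groundspeed=201.6 kt
Leg 2: heading=57.9°, groundspeed=168.8 kt
Leg 3: heading=88.9°, groundspeed=173.7 kt
Leg 4: heading=58.4°, groundspeed=168.8 kt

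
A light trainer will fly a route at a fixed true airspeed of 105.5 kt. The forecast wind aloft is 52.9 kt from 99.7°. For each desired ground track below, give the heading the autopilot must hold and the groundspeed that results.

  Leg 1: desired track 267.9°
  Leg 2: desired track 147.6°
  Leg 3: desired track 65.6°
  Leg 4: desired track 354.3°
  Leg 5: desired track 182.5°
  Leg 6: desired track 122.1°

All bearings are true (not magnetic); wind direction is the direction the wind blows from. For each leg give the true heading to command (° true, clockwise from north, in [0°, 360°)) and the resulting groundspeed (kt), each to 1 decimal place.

Leg 1: desired track 267.9°; wind correction -5.9° → command heading 262.0°, groundspeed 156.7 kt
Leg 2: desired track 147.6°; wind correction -21.8° → command heading 125.8°, groundspeed 62.5 kt
Leg 3: desired track 65.6°; wind correction +16.3° → command heading 81.9°, groundspeed 57.4 kt
Leg 4: desired track 354.3°; wind correction +28.9° → command heading 23.2°, groundspeed 106.4 kt
Leg 5: desired track 182.5°; wind correction -29.8° → command heading 152.7°, groundspeed 84.9 kt
Leg 6: desired track 122.1°; wind correction -11.0° → command heading 111.1°, groundspeed 54.6 kt

Leg 1: heading=262.0°, groundspeed=156.7 kt
Leg 2: heading=125.8°, groundspeed=62.5 kt
Leg 3: heading=81.9°, groundspeed=57.4 kt
Leg 4: heading=23.2°, groundspeed=106.4 kt
Leg 5: heading=152.7°, groundspeed=84.9 kt
Leg 6: heading=111.1°, groundspeed=54.6 kt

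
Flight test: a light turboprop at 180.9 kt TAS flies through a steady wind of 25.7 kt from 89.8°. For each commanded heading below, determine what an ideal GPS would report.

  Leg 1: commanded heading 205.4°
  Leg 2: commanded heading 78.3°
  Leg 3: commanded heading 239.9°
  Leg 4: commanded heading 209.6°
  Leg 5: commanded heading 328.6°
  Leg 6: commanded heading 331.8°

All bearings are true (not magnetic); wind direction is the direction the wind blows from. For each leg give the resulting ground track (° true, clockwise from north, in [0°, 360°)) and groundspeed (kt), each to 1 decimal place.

Leg 1: heading 205.4°; drift +6.9° → track 212.3°, groundspeed 193.4 kt
Leg 2: heading 78.3°; drift -1.9° → track 76.4°, groundspeed 155.8 kt
Leg 3: heading 239.9°; drift +3.6° → track 243.5°, groundspeed 203.6 kt
Leg 4: heading 209.6°; drift +6.6° → track 216.2°, groundspeed 195.0 kt
Leg 5: heading 328.6°; drift -6.5° → track 322.1°, groundspeed 195.5 kt
Leg 6: heading 331.8°; drift -6.7° → track 325.1°, groundspeed 194.3 kt

Leg 1: track=212.3°, groundspeed=193.4 kt
Leg 2: track=76.4°, groundspeed=155.8 kt
Leg 3: track=243.5°, groundspeed=203.6 kt
Leg 4: track=216.2°, groundspeed=195.0 kt
Leg 5: track=322.1°, groundspeed=195.5 kt
Leg 6: track=325.1°, groundspeed=194.3 kt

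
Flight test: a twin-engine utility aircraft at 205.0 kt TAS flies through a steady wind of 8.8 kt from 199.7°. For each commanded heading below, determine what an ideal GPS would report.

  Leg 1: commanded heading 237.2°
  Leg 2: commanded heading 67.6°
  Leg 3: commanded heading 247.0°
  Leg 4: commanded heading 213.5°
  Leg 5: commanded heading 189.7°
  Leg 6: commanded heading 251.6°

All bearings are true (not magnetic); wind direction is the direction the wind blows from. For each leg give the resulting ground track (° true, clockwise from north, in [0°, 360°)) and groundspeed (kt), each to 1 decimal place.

Leg 1: track=238.7°, groundspeed=198.1 kt
Leg 2: track=65.8°, groundspeed=211.0 kt
Leg 3: track=248.9°, groundspeed=199.1 kt
Leg 4: track=214.1°, groundspeed=196.5 kt
Leg 5: track=189.3°, groundspeed=196.3 kt
Leg 6: track=253.6°, groundspeed=199.7 kt

Leg 1: heading 237.2°; drift +1.5° → track 238.7°, groundspeed 198.1 kt
Leg 2: heading 67.6°; drift -1.8° → track 65.8°, groundspeed 211.0 kt
Leg 3: heading 247.0°; drift +1.9° → track 248.9°, groundspeed 199.1 kt
Leg 4: heading 213.5°; drift +0.6° → track 214.1°, groundspeed 196.5 kt
Leg 5: heading 189.7°; drift -0.4° → track 189.3°, groundspeed 196.3 kt
Leg 6: heading 251.6°; drift +2.0° → track 253.6°, groundspeed 199.7 kt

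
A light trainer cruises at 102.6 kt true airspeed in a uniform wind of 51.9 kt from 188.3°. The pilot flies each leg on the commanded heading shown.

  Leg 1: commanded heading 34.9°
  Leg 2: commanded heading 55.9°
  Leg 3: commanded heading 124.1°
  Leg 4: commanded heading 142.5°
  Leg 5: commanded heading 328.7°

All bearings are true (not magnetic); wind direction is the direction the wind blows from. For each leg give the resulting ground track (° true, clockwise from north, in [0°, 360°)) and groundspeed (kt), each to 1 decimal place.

Leg 1: heading 34.9°; drift -8.9° → track 26.0°, groundspeed 150.8 kt
Leg 2: heading 55.9°; drift -15.6° → track 40.3°, groundspeed 142.8 kt
Leg 3: heading 124.1°; drift -30.3° → track 93.8°, groundspeed 92.7 kt
Leg 4: heading 142.5°; drift -29.3° → track 113.2°, groundspeed 76.1 kt
Leg 5: heading 328.7°; drift +13.1° → track 341.8°, groundspeed 146.4 kt

Leg 1: track=26.0°, groundspeed=150.8 kt
Leg 2: track=40.3°, groundspeed=142.8 kt
Leg 3: track=93.8°, groundspeed=92.7 kt
Leg 4: track=113.2°, groundspeed=76.1 kt
Leg 5: track=341.8°, groundspeed=146.4 kt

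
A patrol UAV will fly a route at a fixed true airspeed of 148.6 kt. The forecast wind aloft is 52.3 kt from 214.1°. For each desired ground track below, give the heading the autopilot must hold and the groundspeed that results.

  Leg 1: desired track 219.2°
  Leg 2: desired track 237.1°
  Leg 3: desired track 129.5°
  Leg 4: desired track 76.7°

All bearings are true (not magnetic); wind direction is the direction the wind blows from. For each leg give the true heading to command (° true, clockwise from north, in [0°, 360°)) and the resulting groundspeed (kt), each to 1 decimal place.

Leg 1: desired track 219.2°; wind correction -1.8° → command heading 217.4°, groundspeed 96.4 kt
Leg 2: desired track 237.1°; wind correction -7.9° → command heading 229.2°, groundspeed 99.0 kt
Leg 3: desired track 129.5°; wind correction +20.5° → command heading 150.0°, groundspeed 134.3 kt
Leg 4: desired track 76.7°; wind correction +13.8° → command heading 90.5°, groundspeed 182.8 kt

Leg 1: heading=217.4°, groundspeed=96.4 kt
Leg 2: heading=229.2°, groundspeed=99.0 kt
Leg 3: heading=150.0°, groundspeed=134.3 kt
Leg 4: heading=90.5°, groundspeed=182.8 kt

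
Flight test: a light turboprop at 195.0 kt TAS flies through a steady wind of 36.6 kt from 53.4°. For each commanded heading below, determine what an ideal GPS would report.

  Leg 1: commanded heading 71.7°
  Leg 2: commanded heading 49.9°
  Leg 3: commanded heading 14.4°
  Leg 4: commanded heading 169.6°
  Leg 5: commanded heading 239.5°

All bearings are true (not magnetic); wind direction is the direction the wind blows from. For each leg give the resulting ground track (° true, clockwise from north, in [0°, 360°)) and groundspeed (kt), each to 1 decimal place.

Leg 1: heading 71.7°; drift +4.1° → track 75.8°, groundspeed 160.7 kt
Leg 2: heading 49.9°; drift -0.8° → track 49.1°, groundspeed 158.5 kt
Leg 3: heading 14.4°; drift -7.9° → track 6.5°, groundspeed 168.1 kt
Leg 4: heading 169.6°; drift +8.8° → track 178.4°, groundspeed 213.7 kt
Leg 5: heading 239.5°; drift -1.0° → track 238.5°, groundspeed 231.4 kt

Leg 1: track=75.8°, groundspeed=160.7 kt
Leg 2: track=49.1°, groundspeed=158.5 kt
Leg 3: track=6.5°, groundspeed=168.1 kt
Leg 4: track=178.4°, groundspeed=213.7 kt
Leg 5: track=238.5°, groundspeed=231.4 kt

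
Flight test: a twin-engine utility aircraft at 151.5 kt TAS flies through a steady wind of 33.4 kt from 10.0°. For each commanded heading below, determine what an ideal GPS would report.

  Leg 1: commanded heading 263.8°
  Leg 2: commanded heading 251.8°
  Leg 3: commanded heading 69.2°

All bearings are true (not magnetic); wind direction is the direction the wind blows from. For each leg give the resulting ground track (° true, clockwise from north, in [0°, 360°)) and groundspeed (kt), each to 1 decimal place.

Leg 1: heading 263.8°; drift -11.3° → track 252.5°, groundspeed 164.0 kt
Leg 2: heading 251.8°; drift -10.0° → track 241.8°, groundspeed 169.9 kt
Leg 3: heading 69.2°; drift +12.0° → track 81.2°, groundspeed 137.4 kt

Leg 1: track=252.5°, groundspeed=164.0 kt
Leg 2: track=241.8°, groundspeed=169.9 kt
Leg 3: track=81.2°, groundspeed=137.4 kt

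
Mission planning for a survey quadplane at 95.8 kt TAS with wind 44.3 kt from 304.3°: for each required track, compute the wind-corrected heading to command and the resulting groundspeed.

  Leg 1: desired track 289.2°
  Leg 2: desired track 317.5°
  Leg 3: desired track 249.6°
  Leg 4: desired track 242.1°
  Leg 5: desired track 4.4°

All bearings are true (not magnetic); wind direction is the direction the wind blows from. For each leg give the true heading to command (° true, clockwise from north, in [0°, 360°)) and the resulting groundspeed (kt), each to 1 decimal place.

Leg 1: desired track 289.2°; wind correction +6.9° → command heading 296.1°, groundspeed 52.3 kt
Leg 2: desired track 317.5°; wind correction -6.1° → command heading 311.4°, groundspeed 52.1 kt
Leg 3: desired track 249.6°; wind correction +22.2° → command heading 271.8°, groundspeed 63.1 kt
Leg 4: desired track 242.1°; wind correction +24.1° → command heading 266.2°, groundspeed 66.8 kt
Leg 5: desired track 4.4°; wind correction -23.6° → command heading 340.8°, groundspeed 65.7 kt

Leg 1: heading=296.1°, groundspeed=52.3 kt
Leg 2: heading=311.4°, groundspeed=52.1 kt
Leg 3: heading=271.8°, groundspeed=63.1 kt
Leg 4: heading=266.2°, groundspeed=66.8 kt
Leg 5: heading=340.8°, groundspeed=65.7 kt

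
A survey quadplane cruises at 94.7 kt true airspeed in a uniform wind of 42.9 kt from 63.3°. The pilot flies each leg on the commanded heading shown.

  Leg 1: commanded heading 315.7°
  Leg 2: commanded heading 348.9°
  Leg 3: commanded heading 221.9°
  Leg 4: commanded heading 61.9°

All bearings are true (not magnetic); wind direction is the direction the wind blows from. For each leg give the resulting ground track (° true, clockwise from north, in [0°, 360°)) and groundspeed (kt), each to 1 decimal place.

Leg 1: track=294.9°, groundspeed=115.2 kt
Leg 2: track=322.5°, groundspeed=92.9 kt
Leg 3: track=228.5°, groundspeed=135.5 kt
Leg 4: track=60.7°, groundspeed=51.8 kt

Leg 1: heading 315.7°; drift -20.8° → track 294.9°, groundspeed 115.2 kt
Leg 2: heading 348.9°; drift -26.4° → track 322.5°, groundspeed 92.9 kt
Leg 3: heading 221.9°; drift +6.6° → track 228.5°, groundspeed 135.5 kt
Leg 4: heading 61.9°; drift -1.2° → track 60.7°, groundspeed 51.8 kt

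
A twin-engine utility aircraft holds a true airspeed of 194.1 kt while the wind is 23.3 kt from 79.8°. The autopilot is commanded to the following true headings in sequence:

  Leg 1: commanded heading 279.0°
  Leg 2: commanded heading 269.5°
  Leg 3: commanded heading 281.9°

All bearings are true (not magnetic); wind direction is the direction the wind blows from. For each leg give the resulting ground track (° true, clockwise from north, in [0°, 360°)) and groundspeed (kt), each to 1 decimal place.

Leg 1: track=277.0°, groundspeed=216.2 kt
Leg 2: track=268.5°, groundspeed=217.1 kt
Leg 3: track=279.6°, groundspeed=215.9 kt

Leg 1: heading 279.0°; drift -2.0° → track 277.0°, groundspeed 216.2 kt
Leg 2: heading 269.5°; drift -1.0° → track 268.5°, groundspeed 217.1 kt
Leg 3: heading 281.9°; drift -2.3° → track 279.6°, groundspeed 215.9 kt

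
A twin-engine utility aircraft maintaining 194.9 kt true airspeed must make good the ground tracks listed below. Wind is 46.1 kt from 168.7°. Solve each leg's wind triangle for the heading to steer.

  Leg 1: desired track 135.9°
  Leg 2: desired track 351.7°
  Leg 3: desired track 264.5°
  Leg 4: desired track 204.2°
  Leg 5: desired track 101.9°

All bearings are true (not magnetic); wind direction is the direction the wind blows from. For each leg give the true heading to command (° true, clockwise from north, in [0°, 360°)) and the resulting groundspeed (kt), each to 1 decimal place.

Leg 1: heading=143.3°, groundspeed=154.5 kt
Leg 2: heading=352.4°, groundspeed=240.9 kt
Leg 3: heading=250.9°, groundspeed=194.1 kt
Leg 4: heading=196.3°, groundspeed=155.5 kt
Leg 5: heading=114.5°, groundspeed=172.1 kt

Leg 1: desired track 135.9°; wind correction +7.4° → command heading 143.3°, groundspeed 154.5 kt
Leg 2: desired track 351.7°; wind correction +0.7° → command heading 352.4°, groundspeed 240.9 kt
Leg 3: desired track 264.5°; wind correction -13.6° → command heading 250.9°, groundspeed 194.1 kt
Leg 4: desired track 204.2°; wind correction -7.9° → command heading 196.3°, groundspeed 155.5 kt
Leg 5: desired track 101.9°; wind correction +12.6° → command heading 114.5°, groundspeed 172.1 kt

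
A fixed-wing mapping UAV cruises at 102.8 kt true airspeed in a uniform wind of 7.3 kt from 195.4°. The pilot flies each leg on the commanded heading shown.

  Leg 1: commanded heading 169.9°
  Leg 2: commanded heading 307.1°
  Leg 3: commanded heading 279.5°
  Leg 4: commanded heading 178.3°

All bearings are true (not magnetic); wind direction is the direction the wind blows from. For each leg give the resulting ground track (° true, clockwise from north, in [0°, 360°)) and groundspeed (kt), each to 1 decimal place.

Leg 1: track=168.0°, groundspeed=96.3 kt
Leg 2: track=310.8°, groundspeed=105.7 kt
Leg 3: track=283.6°, groundspeed=102.3 kt
Leg 4: track=177.0°, groundspeed=95.8 kt

Leg 1: heading 169.9°; drift -1.9° → track 168.0°, groundspeed 96.3 kt
Leg 2: heading 307.1°; drift +3.7° → track 310.8°, groundspeed 105.7 kt
Leg 3: heading 279.5°; drift +4.1° → track 283.6°, groundspeed 102.3 kt
Leg 4: heading 178.3°; drift -1.3° → track 177.0°, groundspeed 95.8 kt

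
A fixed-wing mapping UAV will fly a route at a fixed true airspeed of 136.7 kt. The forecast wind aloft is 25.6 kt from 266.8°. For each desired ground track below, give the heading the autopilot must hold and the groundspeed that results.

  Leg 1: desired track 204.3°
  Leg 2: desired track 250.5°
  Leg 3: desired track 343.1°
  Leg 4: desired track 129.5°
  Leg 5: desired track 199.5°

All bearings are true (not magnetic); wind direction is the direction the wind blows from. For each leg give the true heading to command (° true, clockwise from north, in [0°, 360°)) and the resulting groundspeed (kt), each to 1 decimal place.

Leg 1: heading=213.9°, groundspeed=123.0 kt
Leg 2: heading=253.5°, groundspeed=111.9 kt
Leg 3: heading=332.6°, groundspeed=128.4 kt
Leg 4: heading=136.8°, groundspeed=154.4 kt
Leg 5: heading=209.4°, groundspeed=124.8 kt

Leg 1: desired track 204.3°; wind correction +9.6° → command heading 213.9°, groundspeed 123.0 kt
Leg 2: desired track 250.5°; wind correction +3.0° → command heading 253.5°, groundspeed 111.9 kt
Leg 3: desired track 343.1°; wind correction -10.5° → command heading 332.6°, groundspeed 128.4 kt
Leg 4: desired track 129.5°; wind correction +7.3° → command heading 136.8°, groundspeed 154.4 kt
Leg 5: desired track 199.5°; wind correction +9.9° → command heading 209.4°, groundspeed 124.8 kt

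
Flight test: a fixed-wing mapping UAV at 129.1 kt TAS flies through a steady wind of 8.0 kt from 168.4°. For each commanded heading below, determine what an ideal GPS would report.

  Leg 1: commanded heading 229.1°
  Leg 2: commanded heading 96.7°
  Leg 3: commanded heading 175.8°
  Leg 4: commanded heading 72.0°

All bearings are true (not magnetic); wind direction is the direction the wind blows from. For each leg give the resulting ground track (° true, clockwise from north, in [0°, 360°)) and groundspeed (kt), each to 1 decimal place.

Leg 1: track=232.3°, groundspeed=125.4 kt
Leg 2: track=93.3°, groundspeed=126.8 kt
Leg 3: track=176.3°, groundspeed=121.2 kt
Leg 4: track=68.5°, groundspeed=130.2 kt

Leg 1: heading 229.1°; drift +3.2° → track 232.3°, groundspeed 125.4 kt
Leg 2: heading 96.7°; drift -3.4° → track 93.3°, groundspeed 126.8 kt
Leg 3: heading 175.8°; drift +0.5° → track 176.3°, groundspeed 121.2 kt
Leg 4: heading 72.0°; drift -3.5° → track 68.5°, groundspeed 130.2 kt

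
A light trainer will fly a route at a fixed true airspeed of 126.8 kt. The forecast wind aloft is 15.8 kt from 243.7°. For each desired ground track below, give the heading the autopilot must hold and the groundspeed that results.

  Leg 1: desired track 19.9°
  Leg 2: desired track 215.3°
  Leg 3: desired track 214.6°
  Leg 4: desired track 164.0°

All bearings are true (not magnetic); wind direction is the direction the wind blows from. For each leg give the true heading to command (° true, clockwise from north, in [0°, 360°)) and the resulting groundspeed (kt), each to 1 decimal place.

Leg 1: desired track 19.9°; wind correction -4.9° → command heading 15.0°, groundspeed 137.7 kt
Leg 2: desired track 215.3°; wind correction +3.4° → command heading 218.7°, groundspeed 112.7 kt
Leg 3: desired track 214.6°; wind correction +3.5° → command heading 218.1°, groundspeed 112.8 kt
Leg 4: desired track 164.0°; wind correction +7.0° → command heading 171.0°, groundspeed 123.0 kt

Leg 1: heading=15.0°, groundspeed=137.7 kt
Leg 2: heading=218.7°, groundspeed=112.7 kt
Leg 3: heading=218.1°, groundspeed=112.8 kt
Leg 4: heading=171.0°, groundspeed=123.0 kt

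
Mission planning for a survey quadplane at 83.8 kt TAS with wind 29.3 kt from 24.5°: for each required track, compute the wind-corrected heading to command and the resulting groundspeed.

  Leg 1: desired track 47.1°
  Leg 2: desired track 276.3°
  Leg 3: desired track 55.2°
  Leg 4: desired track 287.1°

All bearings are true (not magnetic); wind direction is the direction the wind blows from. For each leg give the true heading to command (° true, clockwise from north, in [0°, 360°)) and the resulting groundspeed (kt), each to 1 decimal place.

Leg 1: heading=39.4°, groundspeed=56.0 kt
Leg 2: heading=295.7°, groundspeed=88.2 kt
Leg 3: heading=44.9°, groundspeed=57.3 kt
Leg 4: heading=307.4°, groundspeed=82.4 kt

Leg 1: desired track 47.1°; wind correction -7.7° → command heading 39.4°, groundspeed 56.0 kt
Leg 2: desired track 276.3°; wind correction +19.4° → command heading 295.7°, groundspeed 88.2 kt
Leg 3: desired track 55.2°; wind correction -10.3° → command heading 44.9°, groundspeed 57.3 kt
Leg 4: desired track 287.1°; wind correction +20.3° → command heading 307.4°, groundspeed 82.4 kt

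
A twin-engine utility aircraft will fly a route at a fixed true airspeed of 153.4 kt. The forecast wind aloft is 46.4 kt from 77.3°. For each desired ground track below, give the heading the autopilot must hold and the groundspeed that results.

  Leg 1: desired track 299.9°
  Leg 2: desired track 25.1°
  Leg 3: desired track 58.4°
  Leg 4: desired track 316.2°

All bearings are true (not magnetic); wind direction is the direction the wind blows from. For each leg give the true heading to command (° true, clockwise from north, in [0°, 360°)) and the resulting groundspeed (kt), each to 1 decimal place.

Leg 1: desired track 299.9°; wind correction +11.8° → command heading 311.7°, groundspeed 184.3 kt
Leg 2: desired track 25.1°; wind correction +13.8° → command heading 38.9°, groundspeed 120.5 kt
Leg 3: desired track 58.4°; wind correction +5.6° → command heading 64.0°, groundspeed 108.8 kt
Leg 4: desired track 316.2°; wind correction +15.0° → command heading 331.2°, groundspeed 172.1 kt

Leg 1: heading=311.7°, groundspeed=184.3 kt
Leg 2: heading=38.9°, groundspeed=120.5 kt
Leg 3: heading=64.0°, groundspeed=108.8 kt
Leg 4: heading=331.2°, groundspeed=172.1 kt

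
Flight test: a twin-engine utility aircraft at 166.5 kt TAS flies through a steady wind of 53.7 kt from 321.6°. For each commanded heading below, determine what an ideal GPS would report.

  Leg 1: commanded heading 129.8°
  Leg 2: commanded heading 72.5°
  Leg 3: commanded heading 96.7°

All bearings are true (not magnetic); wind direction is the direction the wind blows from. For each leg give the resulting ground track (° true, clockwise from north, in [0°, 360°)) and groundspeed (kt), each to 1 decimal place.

Leg 1: heading 129.8°; drift +2.9° → track 132.7°, groundspeed 219.3 kt
Leg 2: heading 72.5°; drift +15.1° → track 87.6°, groundspeed 192.3 kt
Leg 3: heading 96.7°; drift +10.5° → track 107.2°, groundspeed 208.0 kt

Leg 1: track=132.7°, groundspeed=219.3 kt
Leg 2: track=87.6°, groundspeed=192.3 kt
Leg 3: track=107.2°, groundspeed=208.0 kt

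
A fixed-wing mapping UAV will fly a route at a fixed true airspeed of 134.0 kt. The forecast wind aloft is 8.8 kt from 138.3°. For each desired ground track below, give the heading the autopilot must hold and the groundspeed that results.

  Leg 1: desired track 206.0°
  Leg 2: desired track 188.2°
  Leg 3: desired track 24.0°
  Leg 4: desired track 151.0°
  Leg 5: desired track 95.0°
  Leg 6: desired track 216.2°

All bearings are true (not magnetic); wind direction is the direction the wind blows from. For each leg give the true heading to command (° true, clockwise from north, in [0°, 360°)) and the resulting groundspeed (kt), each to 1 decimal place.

Leg 1: desired track 206.0°; wind correction -3.5° → command heading 202.5°, groundspeed 130.4 kt
Leg 2: desired track 188.2°; wind correction -2.9° → command heading 185.3°, groundspeed 128.2 kt
Leg 3: desired track 24.0°; wind correction +3.4° → command heading 27.4°, groundspeed 137.4 kt
Leg 4: desired track 151.0°; wind correction -0.8° → command heading 150.2°, groundspeed 125.4 kt
Leg 5: desired track 95.0°; wind correction +2.6° → command heading 97.6°, groundspeed 127.5 kt
Leg 6: desired track 216.2°; wind correction -3.7° → command heading 212.5°, groundspeed 131.9 kt

Leg 1: heading=202.5°, groundspeed=130.4 kt
Leg 2: heading=185.3°, groundspeed=128.2 kt
Leg 3: heading=27.4°, groundspeed=137.4 kt
Leg 4: heading=150.2°, groundspeed=125.4 kt
Leg 5: heading=97.6°, groundspeed=127.5 kt
Leg 6: heading=212.5°, groundspeed=131.9 kt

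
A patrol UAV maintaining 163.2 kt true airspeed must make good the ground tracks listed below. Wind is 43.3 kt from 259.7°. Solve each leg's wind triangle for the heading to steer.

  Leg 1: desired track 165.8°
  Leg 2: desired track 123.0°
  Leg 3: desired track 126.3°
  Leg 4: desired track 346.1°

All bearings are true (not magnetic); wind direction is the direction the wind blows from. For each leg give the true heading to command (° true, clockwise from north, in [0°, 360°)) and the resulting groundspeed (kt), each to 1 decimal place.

Leg 1: desired track 165.8°; wind correction +15.3° → command heading 181.1°, groundspeed 160.3 kt
Leg 2: desired track 123.0°; wind correction +10.5° → command heading 133.5°, groundspeed 192.0 kt
Leg 3: desired track 126.3°; wind correction +11.1° → command heading 137.4°, groundspeed 189.9 kt
Leg 4: desired track 346.1°; wind correction -15.4° → command heading 330.7°, groundspeed 154.7 kt

Leg 1: heading=181.1°, groundspeed=160.3 kt
Leg 2: heading=133.5°, groundspeed=192.0 kt
Leg 3: heading=137.4°, groundspeed=189.9 kt
Leg 4: heading=330.7°, groundspeed=154.7 kt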